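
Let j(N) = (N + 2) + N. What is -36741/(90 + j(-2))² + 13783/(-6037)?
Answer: -328540969/46750528 ≈ -7.0275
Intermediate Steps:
j(N) = 2 + 2*N (j(N) = (2 + N) + N = 2 + 2*N)
-36741/(90 + j(-2))² + 13783/(-6037) = -36741/(90 + (2 + 2*(-2)))² + 13783/(-6037) = -36741/(90 + (2 - 4))² + 13783*(-1/6037) = -36741/(90 - 2)² - 13783/6037 = -36741/(88²) - 13783/6037 = -36741/7744 - 13783/6037 = -328540969/46750528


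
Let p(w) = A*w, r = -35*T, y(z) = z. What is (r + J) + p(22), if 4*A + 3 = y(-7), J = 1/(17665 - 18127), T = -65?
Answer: 1025639/462 ≈ 2220.0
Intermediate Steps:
J = -1/462 (J = 1/(-462) = -1/462 ≈ -0.0021645)
A = -5/2 (A = -¾ + (¼)*(-7) = -¾ - 7/4 = -5/2 ≈ -2.5000)
r = 2275 (r = -35*(-65) = 2275)
p(w) = -5*w/2
(r + J) + p(22) = (2275 - 1/462) - 5/2*22 = 1051049/462 - 55 = 1025639/462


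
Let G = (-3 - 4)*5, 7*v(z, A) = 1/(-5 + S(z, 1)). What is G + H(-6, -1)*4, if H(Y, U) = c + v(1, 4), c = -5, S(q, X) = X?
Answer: -386/7 ≈ -55.143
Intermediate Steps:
v(z, A) = -1/28 (v(z, A) = 1/(7*(-5 + 1)) = (⅐)/(-4) = (⅐)*(-¼) = -1/28)
H(Y, U) = -141/28 (H(Y, U) = -5 - 1/28 = -141/28)
G = -35 (G = -7*5 = -35)
G + H(-6, -1)*4 = -35 - 141/28*4 = -35 - 141/7 = -386/7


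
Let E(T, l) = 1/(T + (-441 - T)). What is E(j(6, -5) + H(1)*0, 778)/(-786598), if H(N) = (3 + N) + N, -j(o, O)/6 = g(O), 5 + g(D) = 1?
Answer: 1/346889718 ≈ 2.8828e-9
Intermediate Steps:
g(D) = -4 (g(D) = -5 + 1 = -4)
j(o, O) = 24 (j(o, O) = -6*(-4) = 24)
H(N) = 3 + 2*N
E(T, l) = -1/441 (E(T, l) = 1/(-441) = -1/441)
E(j(6, -5) + H(1)*0, 778)/(-786598) = -1/441/(-786598) = -1/441*(-1/786598) = 1/346889718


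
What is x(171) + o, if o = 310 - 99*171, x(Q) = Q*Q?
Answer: 12622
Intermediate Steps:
x(Q) = Q²
o = -16619 (o = 310 - 16929 = -16619)
x(171) + o = 171² - 16619 = 29241 - 16619 = 12622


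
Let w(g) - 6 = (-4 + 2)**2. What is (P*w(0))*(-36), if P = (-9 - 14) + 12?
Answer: 3960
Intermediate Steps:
w(g) = 10 (w(g) = 6 + (-4 + 2)**2 = 6 + (-2)**2 = 6 + 4 = 10)
P = -11 (P = -23 + 12 = -11)
(P*w(0))*(-36) = -11*10*(-36) = -110*(-36) = 3960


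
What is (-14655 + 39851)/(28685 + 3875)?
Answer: 6299/8140 ≈ 0.77383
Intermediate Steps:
(-14655 + 39851)/(28685 + 3875) = 25196/32560 = 25196*(1/32560) = 6299/8140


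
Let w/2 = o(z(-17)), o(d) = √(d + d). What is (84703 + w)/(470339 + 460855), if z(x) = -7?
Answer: 84703/931194 + I*√14/465597 ≈ 0.090962 + 8.0363e-6*I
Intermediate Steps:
o(d) = √2*√d (o(d) = √(2*d) = √2*√d)
w = 2*I*√14 (w = 2*(√2*√(-7)) = 2*(√2*(I*√7)) = 2*(I*√14) = 2*I*√14 ≈ 7.4833*I)
(84703 + w)/(470339 + 460855) = (84703 + 2*I*√14)/(470339 + 460855) = (84703 + 2*I*√14)/931194 = (84703 + 2*I*√14)*(1/931194) = 84703/931194 + I*√14/465597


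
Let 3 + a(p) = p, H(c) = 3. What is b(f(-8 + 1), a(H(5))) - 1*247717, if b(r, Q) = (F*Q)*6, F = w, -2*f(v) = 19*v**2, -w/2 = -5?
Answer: -247717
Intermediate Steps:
a(p) = -3 + p
w = 10 (w = -2*(-5) = 10)
f(v) = -19*v**2/2
F = 10
b(r, Q) = 60*Q (b(r, Q) = (10*Q)*6 = 60*Q)
b(f(-8 + 1), a(H(5))) - 1*247717 = 60*(-3 + 3) - 1*247717 = 60*0 - 247717 = 0 - 247717 = -247717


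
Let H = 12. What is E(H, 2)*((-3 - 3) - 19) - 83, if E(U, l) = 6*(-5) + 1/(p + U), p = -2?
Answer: 1329/2 ≈ 664.50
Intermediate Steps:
E(U, l) = -30 + 1/(-2 + U) (E(U, l) = 6*(-5) + 1/(-2 + U) = -30 + 1/(-2 + U))
E(H, 2)*((-3 - 3) - 19) - 83 = ((61 - 30*12)/(-2 + 12))*((-3 - 3) - 19) - 83 = ((61 - 360)/10)*(-6 - 19) - 83 = ((⅒)*(-299))*(-25) - 83 = -299/10*(-25) - 83 = 1495/2 - 83 = 1329/2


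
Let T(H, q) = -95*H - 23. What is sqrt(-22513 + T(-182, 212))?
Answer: I*sqrt(5246) ≈ 72.429*I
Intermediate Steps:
T(H, q) = -23 - 95*H
sqrt(-22513 + T(-182, 212)) = sqrt(-22513 + (-23 - 95*(-182))) = sqrt(-22513 + (-23 + 17290)) = sqrt(-22513 + 17267) = sqrt(-5246) = I*sqrt(5246)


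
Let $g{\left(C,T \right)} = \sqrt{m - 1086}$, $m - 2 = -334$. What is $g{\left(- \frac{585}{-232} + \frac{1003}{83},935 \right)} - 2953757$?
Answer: $-2953757 + i \sqrt{1418} \approx -2.9538 \cdot 10^{6} + 37.656 i$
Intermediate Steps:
$m = -332$ ($m = 2 - 334 = -332$)
$g{\left(C,T \right)} = i \sqrt{1418}$ ($g{\left(C,T \right)} = \sqrt{-332 - 1086} = \sqrt{-1418} = i \sqrt{1418}$)
$g{\left(- \frac{585}{-232} + \frac{1003}{83},935 \right)} - 2953757 = i \sqrt{1418} - 2953757 = -2953757 + i \sqrt{1418}$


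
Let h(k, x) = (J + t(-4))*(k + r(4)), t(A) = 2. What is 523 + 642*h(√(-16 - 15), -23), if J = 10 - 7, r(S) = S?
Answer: 13363 + 3210*I*√31 ≈ 13363.0 + 17873.0*I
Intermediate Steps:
J = 3
h(k, x) = 20 + 5*k (h(k, x) = (3 + 2)*(k + 4) = 5*(4 + k) = 20 + 5*k)
523 + 642*h(√(-16 - 15), -23) = 523 + 642*(20 + 5*√(-16 - 15)) = 523 + 642*(20 + 5*√(-31)) = 523 + 642*(20 + 5*(I*√31)) = 523 + 642*(20 + 5*I*√31) = 523 + (12840 + 3210*I*√31) = 13363 + 3210*I*√31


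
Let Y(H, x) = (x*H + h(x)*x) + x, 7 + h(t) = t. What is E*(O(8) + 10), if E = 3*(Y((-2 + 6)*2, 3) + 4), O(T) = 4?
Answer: 798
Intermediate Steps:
h(t) = -7 + t
Y(H, x) = x + H*x + x*(-7 + x) (Y(H, x) = (x*H + (-7 + x)*x) + x = (H*x + x*(-7 + x)) + x = x + H*x + x*(-7 + x))
E = 57 (E = 3*(3*(-6 + (-2 + 6)*2 + 3) + 4) = 3*(3*(-6 + 4*2 + 3) + 4) = 3*(3*(-6 + 8 + 3) + 4) = 3*(3*5 + 4) = 3*(15 + 4) = 3*19 = 57)
E*(O(8) + 10) = 57*(4 + 10) = 57*14 = 798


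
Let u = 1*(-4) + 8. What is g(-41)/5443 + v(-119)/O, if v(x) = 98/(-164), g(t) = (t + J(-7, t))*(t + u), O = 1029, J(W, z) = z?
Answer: 5219105/9372846 ≈ 0.55683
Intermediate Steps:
u = 4 (u = -4 + 8 = 4)
g(t) = 2*t*(4 + t) (g(t) = (t + t)*(t + 4) = (2*t)*(4 + t) = 2*t*(4 + t))
v(x) = -49/82 (v(x) = 98*(-1/164) = -49/82)
g(-41)/5443 + v(-119)/O = (2*(-41)*(4 - 41))/5443 - 49/82/1029 = (2*(-41)*(-37))*(1/5443) - 49/82*1/1029 = 3034*(1/5443) - 1/1722 = 3034/5443 - 1/1722 = 5219105/9372846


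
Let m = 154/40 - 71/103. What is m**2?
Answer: 42393121/4243600 ≈ 9.9899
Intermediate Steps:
m = 6511/2060 (m = 154*(1/40) - 71*1/103 = 77/20 - 71/103 = 6511/2060 ≈ 3.1607)
m**2 = (6511/2060)**2 = 42393121/4243600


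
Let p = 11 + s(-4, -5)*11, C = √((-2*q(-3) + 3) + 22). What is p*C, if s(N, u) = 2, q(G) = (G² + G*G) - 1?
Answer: 99*I ≈ 99.0*I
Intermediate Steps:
q(G) = -1 + 2*G² (q(G) = (G² + G²) - 1 = 2*G² - 1 = -1 + 2*G²)
C = 3*I (C = √((-2*(-1 + 2*(-3)²) + 3) + 22) = √((-2*(-1 + 2*9) + 3) + 22) = √((-2*(-1 + 18) + 3) + 22) = √((-2*17 + 3) + 22) = √((-34 + 3) + 22) = √(-31 + 22) = √(-9) = 3*I ≈ 3.0*I)
p = 33 (p = 11 + 2*11 = 11 + 22 = 33)
p*C = 33*(3*I) = 99*I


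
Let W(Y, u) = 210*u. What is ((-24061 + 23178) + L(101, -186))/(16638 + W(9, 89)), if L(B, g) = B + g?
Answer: -121/4416 ≈ -0.027400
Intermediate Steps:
((-24061 + 23178) + L(101, -186))/(16638 + W(9, 89)) = ((-24061 + 23178) + (101 - 186))/(16638 + 210*89) = (-883 - 85)/(16638 + 18690) = -968/35328 = -968*1/35328 = -121/4416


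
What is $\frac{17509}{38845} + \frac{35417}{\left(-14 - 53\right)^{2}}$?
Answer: $\frac{1454371266}{174375205} \approx 8.3405$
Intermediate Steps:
$\frac{17509}{38845} + \frac{35417}{\left(-14 - 53\right)^{2}} = 17509 \cdot \frac{1}{38845} + \frac{35417}{\left(-67\right)^{2}} = \frac{17509}{38845} + \frac{35417}{4489} = \frac{1454371266}{174375205}$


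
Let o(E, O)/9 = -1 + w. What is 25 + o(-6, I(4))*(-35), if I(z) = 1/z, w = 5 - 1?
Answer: -920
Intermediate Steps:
w = 4
o(E, O) = 27 (o(E, O) = 9*(-1 + 4) = 9*3 = 27)
25 + o(-6, I(4))*(-35) = 25 + 27*(-35) = 25 - 945 = -920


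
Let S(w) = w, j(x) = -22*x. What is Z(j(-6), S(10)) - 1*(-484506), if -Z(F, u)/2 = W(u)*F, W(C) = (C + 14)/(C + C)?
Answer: 2420946/5 ≈ 4.8419e+5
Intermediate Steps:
W(C) = (14 + C)/(2*C) (W(C) = (14 + C)/((2*C)) = (14 + C)*(1/(2*C)) = (14 + C)/(2*C))
Z(F, u) = -F*(14 + u)/u (Z(F, u) = -2*(14 + u)/(2*u)*F = -F*(14 + u)/u)
Z(j(-6), S(10)) - 1*(-484506) = -1*(-22*(-6))*(14 + 10)/10 - 1*(-484506) = -1*132*⅒*24 + 484506 = -1584/5 + 484506 = 2420946/5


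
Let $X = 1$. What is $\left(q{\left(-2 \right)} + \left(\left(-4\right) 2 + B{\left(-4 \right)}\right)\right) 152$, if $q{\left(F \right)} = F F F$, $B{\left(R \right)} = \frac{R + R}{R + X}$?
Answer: $- \frac{6080}{3} \approx -2026.7$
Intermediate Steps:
$B{\left(R \right)} = \frac{2 R}{1 + R}$ ($B{\left(R \right)} = \frac{R + R}{R + 1} = \frac{2 R}{1 + R}$)
$q{\left(F \right)} = F^{3}$ ($q{\left(F \right)} = F^{2} F = F^{3}$)
$\left(q{\left(-2 \right)} + \left(\left(-4\right) 2 + B{\left(-4 \right)}\right)\right) 152 = \left(\left(-2\right)^{3} - \left(8 + \frac{8}{1 - 4}\right)\right) 152 = \left(-8 - \left(8 + \frac{8}{-3}\right)\right) 152 = \left(-8 - \left(8 + 8 \left(- \frac{1}{3}\right)\right)\right) 152 = \left(-8 + \left(-8 + \frac{8}{3}\right)\right) 152 = \left(-8 - \frac{16}{3}\right) 152 = \left(- \frac{40}{3}\right) 152 = - \frac{6080}{3}$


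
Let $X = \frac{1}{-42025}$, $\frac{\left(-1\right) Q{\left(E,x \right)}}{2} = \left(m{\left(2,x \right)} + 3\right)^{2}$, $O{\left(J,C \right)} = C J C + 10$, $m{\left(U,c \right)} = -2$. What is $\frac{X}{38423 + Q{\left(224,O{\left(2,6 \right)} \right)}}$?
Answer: $- \frac{1}{1614642525} \approx -6.1933 \cdot 10^{-10}$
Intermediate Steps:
$O{\left(J,C \right)} = 10 + J C^{2}$ ($O{\left(J,C \right)} = J C^{2} + 10 = 10 + J C^{2}$)
$Q{\left(E,x \right)} = -2$ ($Q{\left(E,x \right)} = - 2 \left(-2 + 3\right)^{2} = - 2 \cdot 1^{2} = \left(-2\right) 1 = -2$)
$X = - \frac{1}{42025} \approx -2.3795 \cdot 10^{-5}$
$\frac{X}{38423 + Q{\left(224,O{\left(2,6 \right)} \right)}} = - \frac{1}{42025 \left(38423 - 2\right)} = - \frac{1}{42025 \cdot 38421} = \left(- \frac{1}{42025}\right) \frac{1}{38421} = - \frac{1}{1614642525}$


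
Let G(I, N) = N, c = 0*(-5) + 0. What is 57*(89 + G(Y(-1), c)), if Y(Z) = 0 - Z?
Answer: 5073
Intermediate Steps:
Y(Z) = -Z
c = 0 (c = 0 + 0 = 0)
57*(89 + G(Y(-1), c)) = 57*(89 + 0) = 57*89 = 5073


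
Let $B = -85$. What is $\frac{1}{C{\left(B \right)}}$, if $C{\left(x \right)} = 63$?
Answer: $\frac{1}{63} \approx 0.015873$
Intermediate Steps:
$\frac{1}{C{\left(B \right)}} = \frac{1}{63}$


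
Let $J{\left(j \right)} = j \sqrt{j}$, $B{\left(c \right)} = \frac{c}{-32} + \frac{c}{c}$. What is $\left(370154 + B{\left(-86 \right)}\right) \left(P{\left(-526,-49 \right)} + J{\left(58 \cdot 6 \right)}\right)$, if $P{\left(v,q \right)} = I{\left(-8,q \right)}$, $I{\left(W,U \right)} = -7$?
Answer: $- \frac{41457661}{16} + \frac{515259501 \sqrt{87}}{2} \approx 2.4004 \cdot 10^{9}$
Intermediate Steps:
$P{\left(v,q \right)} = -7$
$B{\left(c \right)} = 1 - \frac{c}{32}$ ($B{\left(c \right)} = c \left(- \frac{1}{32}\right) + 1 = - \frac{c}{32} + 1 = 1 - \frac{c}{32}$)
$J{\left(j \right)} = j^{\frac{3}{2}}$
$\left(370154 + B{\left(-86 \right)}\right) \left(P{\left(-526,-49 \right)} + J{\left(58 \cdot 6 \right)}\right) = \left(370154 + \left(1 - - \frac{43}{16}\right)\right) \left(-7 + \left(58 \cdot 6\right)^{\frac{3}{2}}\right) = \left(370154 + \left(1 + \frac{43}{16}\right)\right) \left(-7 + 348^{\frac{3}{2}}\right) = \left(370154 + \frac{59}{16}\right) \left(-7 + 696 \sqrt{87}\right) = \frac{5922523 \left(-7 + 696 \sqrt{87}\right)}{16} = - \frac{41457661}{16} + \frac{515259501 \sqrt{87}}{2}$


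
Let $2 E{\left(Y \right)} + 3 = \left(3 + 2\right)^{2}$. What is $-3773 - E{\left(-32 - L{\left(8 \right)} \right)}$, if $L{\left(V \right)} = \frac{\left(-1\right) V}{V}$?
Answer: $-3784$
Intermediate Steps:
$L{\left(V \right)} = -1$
$E{\left(Y \right)} = 11$ ($E{\left(Y \right)} = - \frac{3}{2} + \frac{\left(3 + 2\right)^{2}}{2} = - \frac{3}{2} + \frac{5^{2}}{2} = - \frac{3}{2} + \frac{1}{2} \cdot 25 = - \frac{3}{2} + \frac{25}{2} = 11$)
$-3773 - E{\left(-32 - L{\left(8 \right)} \right)} = -3773 - 11 = -3784$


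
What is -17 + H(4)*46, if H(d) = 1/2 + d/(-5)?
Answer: -154/5 ≈ -30.800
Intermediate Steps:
H(d) = 1/2 - d/5 (H(d) = 1*(1/2) + d*(-1/5) = 1/2 - d/5)
-17 + H(4)*46 = -17 + (1/2 - 1/5*4)*46 = -17 + (1/2 - 4/5)*46 = -17 - 3/10*46 = -17 - 69/5 = -154/5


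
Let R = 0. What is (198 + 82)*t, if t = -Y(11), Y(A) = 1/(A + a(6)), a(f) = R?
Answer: -280/11 ≈ -25.455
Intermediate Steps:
a(f) = 0
Y(A) = 1/A (Y(A) = 1/(A + 0) = 1/A)
t = -1/11 ≈ -0.090909
(198 + 82)*t = (198 + 82)*(-1/11) = 280*(-1/11) = -280/11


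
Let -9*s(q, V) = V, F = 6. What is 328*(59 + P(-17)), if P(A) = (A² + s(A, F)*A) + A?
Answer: 336856/3 ≈ 1.1229e+5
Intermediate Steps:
s(q, V) = -V/9
P(A) = A² + A/3 (P(A) = (A² + (-⅑*6)*A) + A = (A² - 2*A/3) + A = A² + A/3)
328*(59 + P(-17)) = 328*(59 - 17*(⅓ - 17)) = 328*(59 - 17*(-50/3)) = 328*(59 + 850/3) = 328*(1027/3) = 336856/3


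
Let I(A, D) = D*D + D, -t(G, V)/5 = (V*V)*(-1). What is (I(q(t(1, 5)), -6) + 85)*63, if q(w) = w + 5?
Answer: 7245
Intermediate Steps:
t(G, V) = 5*V² (t(G, V) = -5*V*V*(-1) = -5*V²*(-1) = -(-5)*V² = 5*V²)
q(w) = 5 + w
I(A, D) = D + D² (I(A, D) = D² + D = D + D²)
(I(q(t(1, 5)), -6) + 85)*63 = (-6*(1 - 6) + 85)*63 = (-6*(-5) + 85)*63 = (30 + 85)*63 = 115*63 = 7245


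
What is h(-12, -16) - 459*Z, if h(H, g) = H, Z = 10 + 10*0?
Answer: -4602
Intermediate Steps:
Z = 10 (Z = 10 + 0 = 10)
h(-12, -16) - 459*Z = -12 - 459*10 = -12 - 4590 = -4602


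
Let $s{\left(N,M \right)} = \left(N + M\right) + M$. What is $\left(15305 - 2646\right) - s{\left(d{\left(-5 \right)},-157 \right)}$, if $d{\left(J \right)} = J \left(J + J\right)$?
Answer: $12923$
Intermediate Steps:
$d{\left(J \right)} = 2 J^{2}$ ($d{\left(J \right)} = J 2 J = 2 J^{2}$)
$s{\left(N,M \right)} = N + 2 M$ ($s{\left(N,M \right)} = \left(M + N\right) + M = N + 2 M$)
$\left(15305 - 2646\right) - s{\left(d{\left(-5 \right)},-157 \right)} = \left(15305 - 2646\right) - \left(2 \left(-5\right)^{2} + 2 \left(-157\right)\right) = \left(15305 - 2646\right) - \left(2 \cdot 25 - 314\right) = 12659 - \left(50 - 314\right) = 12659 - -264 = 12659 + 264 = 12923$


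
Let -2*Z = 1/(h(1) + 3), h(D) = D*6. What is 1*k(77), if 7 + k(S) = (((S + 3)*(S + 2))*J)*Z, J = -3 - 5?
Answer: 25217/9 ≈ 2801.9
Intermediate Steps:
h(D) = 6*D
Z = -1/18 (Z = -1/(2*(6*1 + 3)) = -1/(2*(6 + 3)) = -½/9 = -½*⅑ = -1/18 ≈ -0.055556)
J = -8
k(S) = -7 + 4*(2 + S)*(3 + S)/9 (k(S) = -7 + (((S + 3)*(S + 2))*(-8))*(-1/18) = -7 + (((3 + S)*(2 + S))*(-8))*(-1/18) = -7 + (((2 + S)*(3 + S))*(-8))*(-1/18) = -7 - 8*(2 + S)*(3 + S)*(-1/18) = -7 + 4*(2 + S)*(3 + S)/9)
1*k(77) = 1*(-13/3 + (4/9)*77² + (20/9)*77) = 1*(-13/3 + (4/9)*5929 + 1540/9) = 1*(-13/3 + 23716/9 + 1540/9) = 1*(25217/9) = 25217/9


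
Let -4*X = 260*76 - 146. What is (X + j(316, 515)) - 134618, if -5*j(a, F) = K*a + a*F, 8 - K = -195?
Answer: -1848991/10 ≈ -1.8490e+5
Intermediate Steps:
K = 203 (K = 8 - 1*(-195) = 8 + 195 = 203)
X = -9807/2 (X = -(260*76 - 146)/4 = -(19760 - 146)/4 = -¼*19614 = -9807/2 ≈ -4903.5)
j(a, F) = -203*a/5 - F*a/5 (j(a, F) = -(203*a + a*F)/5 = -(203*a + F*a)/5 = -203*a/5 - F*a/5)
(X + j(316, 515)) - 134618 = (-9807/2 - ⅕*316*(203 + 515)) - 134618 = (-9807/2 - ⅕*316*718) - 134618 = (-9807/2 - 226888/5) - 134618 = -502811/10 - 134618 = -1848991/10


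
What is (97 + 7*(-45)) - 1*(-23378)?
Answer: 23160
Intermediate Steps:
(97 + 7*(-45)) - 1*(-23378) = (97 - 315) + 23378 = -218 + 23378 = 23160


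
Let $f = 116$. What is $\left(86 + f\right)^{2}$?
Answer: $40804$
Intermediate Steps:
$\left(86 + f\right)^{2} = \left(86 + 116\right)^{2} = 202^{2} = 40804$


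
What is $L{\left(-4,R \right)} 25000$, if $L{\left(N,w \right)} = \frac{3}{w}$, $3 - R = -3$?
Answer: $12500$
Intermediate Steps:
$R = 6$ ($R = 3 - -3 = 3 + 3 = 6$)
$L{\left(-4,R \right)} 25000 = \frac{3}{6} \cdot 25000 = 3 \cdot \frac{1}{6} \cdot 25000 = \frac{1}{2} \cdot 25000 = 12500$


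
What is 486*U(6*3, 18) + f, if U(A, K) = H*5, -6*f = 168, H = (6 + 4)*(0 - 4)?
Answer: -97228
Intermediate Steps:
H = -40 (H = 10*(-4) = -40)
f = -28 (f = -1/6*168 = -28)
U(A, K) = -200 (U(A, K) = -40*5 = -200)
486*U(6*3, 18) + f = 486*(-200) - 28 = -97200 - 28 = -97228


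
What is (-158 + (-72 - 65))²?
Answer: 87025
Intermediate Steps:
(-158 + (-72 - 65))² = (-158 - 137)² = (-295)² = 87025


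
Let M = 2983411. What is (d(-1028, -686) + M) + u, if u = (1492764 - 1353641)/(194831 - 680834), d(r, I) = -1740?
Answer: 1449100911890/486003 ≈ 2.9817e+6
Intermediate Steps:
u = -139123/486003 (u = 139123/(-486003) = 139123*(-1/486003) = -139123/486003 ≈ -0.28626)
(d(-1028, -686) + M) + u = (-1740 + 2983411) - 139123/486003 = 2981671 - 139123/486003 = 1449100911890/486003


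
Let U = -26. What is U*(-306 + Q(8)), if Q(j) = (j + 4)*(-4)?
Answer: 9204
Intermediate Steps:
Q(j) = -16 - 4*j (Q(j) = (4 + j)*(-4) = -16 - 4*j)
U*(-306 + Q(8)) = -26*(-306 + (-16 - 4*8)) = -26*(-306 + (-16 - 32)) = -26*(-306 - 48) = -26*(-354) = 9204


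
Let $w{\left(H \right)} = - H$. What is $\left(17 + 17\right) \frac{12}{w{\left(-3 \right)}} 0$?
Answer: $0$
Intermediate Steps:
$\left(17 + 17\right) \frac{12}{w{\left(-3 \right)}} 0 = \left(17 + 17\right) \frac{12}{\left(-1\right) \left(-3\right)} 0 = 34 \cdot \frac{12}{3} \cdot 0 = 34 \cdot 12 \cdot \frac{1}{3} \cdot 0 = 34 \cdot 4 \cdot 0 = 136 \cdot 0 = 0$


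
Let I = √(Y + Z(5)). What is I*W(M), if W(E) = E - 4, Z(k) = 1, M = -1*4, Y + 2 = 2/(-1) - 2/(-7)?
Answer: -8*I*√133/7 ≈ -13.18*I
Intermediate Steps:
Y = -26/7 (Y = -2 + (2/(-1) - 2/(-7)) = -2 + (2*(-1) - 2*(-⅐)) = -2 + (-2 + 2/7) = -2 - 12/7 = -26/7 ≈ -3.7143)
M = -4
W(E) = -4 + E
I = I*√133/7 (I = √(-26/7 + 1) = √(-19/7) = I*√133/7 ≈ 1.6475*I)
I*W(M) = (I*√133/7)*(-4 - 4) = (I*√133/7)*(-8) = -8*I*√133/7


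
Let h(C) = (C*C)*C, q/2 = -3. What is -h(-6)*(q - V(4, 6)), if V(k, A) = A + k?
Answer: -3456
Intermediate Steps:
q = -6 (q = 2*(-3) = -6)
h(C) = C**3 (h(C) = C**2*C = C**3)
-h(-6)*(q - V(4, 6)) = -(-6)**3*(-6 - (6 + 4)) = -(-216)*(-6 - 1*10) = -(-216)*(-6 - 10) = -(-216)*(-16) = -1*3456 = -3456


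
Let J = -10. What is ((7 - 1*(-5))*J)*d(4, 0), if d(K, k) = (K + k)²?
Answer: -1920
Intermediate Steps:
((7 - 1*(-5))*J)*d(4, 0) = ((7 - 1*(-5))*(-10))*(4 + 0)² = ((7 + 5)*(-10))*4² = (12*(-10))*16 = -120*16 = -1920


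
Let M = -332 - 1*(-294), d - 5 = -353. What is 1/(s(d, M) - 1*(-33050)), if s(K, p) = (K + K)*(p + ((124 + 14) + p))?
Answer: -1/10102 ≈ -9.8990e-5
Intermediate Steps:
d = -348 (d = 5 - 353 = -348)
M = -38 (M = -332 + 294 = -38)
s(K, p) = 2*K*(138 + 2*p) (s(K, p) = (2*K)*(p + (138 + p)) = (2*K)*(138 + 2*p) = 2*K*(138 + 2*p))
1/(s(d, M) - 1*(-33050)) = 1/(4*(-348)*(69 - 38) - 1*(-33050)) = 1/(4*(-348)*31 + 33050) = 1/(-43152 + 33050) = 1/(-10102) = -1/10102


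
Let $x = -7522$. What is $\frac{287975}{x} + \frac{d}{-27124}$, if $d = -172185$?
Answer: $- \frac{3257929165}{102013364} \approx -31.936$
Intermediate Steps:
$\frac{287975}{x} + \frac{d}{-27124} = \frac{287975}{-7522} - \frac{172185}{-27124} = 287975 \left(- \frac{1}{7522}\right) - - \frac{172185}{27124} = - \frac{287975}{7522} + \frac{172185}{27124} = - \frac{3257929165}{102013364}$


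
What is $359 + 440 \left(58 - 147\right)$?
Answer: $-38801$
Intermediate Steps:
$359 + 440 \left(58 - 147\right) = 359 + 440 \left(-89\right) = 359 - 39160 = -38801$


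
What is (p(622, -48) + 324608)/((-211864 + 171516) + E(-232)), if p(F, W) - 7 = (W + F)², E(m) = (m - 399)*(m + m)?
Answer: 654091/252436 ≈ 2.5911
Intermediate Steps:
E(m) = 2*m*(-399 + m) (E(m) = (-399 + m)*(2*m) = 2*m*(-399 + m))
p(F, W) = 7 + (F + W)² (p(F, W) = 7 + (W + F)² = 7 + (F + W)²)
(p(622, -48) + 324608)/((-211864 + 171516) + E(-232)) = ((7 + (622 - 48)²) + 324608)/((-211864 + 171516) + 2*(-232)*(-399 - 232)) = ((7 + 574²) + 324608)/(-40348 + 2*(-232)*(-631)) = ((7 + 329476) + 324608)/(-40348 + 292784) = (329483 + 324608)/252436 = 654091*(1/252436) = 654091/252436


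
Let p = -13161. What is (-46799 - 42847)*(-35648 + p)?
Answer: 4375531614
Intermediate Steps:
(-46799 - 42847)*(-35648 + p) = (-46799 - 42847)*(-35648 - 13161) = -89646*(-48809) = 4375531614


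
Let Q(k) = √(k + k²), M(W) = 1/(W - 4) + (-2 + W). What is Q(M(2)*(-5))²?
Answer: 35/4 ≈ 8.7500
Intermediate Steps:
M(W) = -2 + W + 1/(-4 + W) (M(W) = 1/(-4 + W) + (-2 + W) = -2 + W + 1/(-4 + W))
Q(M(2)*(-5))² = (√((((9 + 2² - 6*2)/(-4 + 2))*(-5))*(1 + ((9 + 2² - 6*2)/(-4 + 2))*(-5))))² = (√((((9 + 4 - 12)/(-2))*(-5))*(1 + ((9 + 4 - 12)/(-2))*(-5))))² = (√((-½*1*(-5))*(1 - ½*1*(-5))))² = (√((-½*(-5))*(1 - ½*(-5))))² = (√(5*(1 + 5/2)/2))² = (√((5/2)*(7/2)))² = (√(35/4))² = (√35/2)² = 35/4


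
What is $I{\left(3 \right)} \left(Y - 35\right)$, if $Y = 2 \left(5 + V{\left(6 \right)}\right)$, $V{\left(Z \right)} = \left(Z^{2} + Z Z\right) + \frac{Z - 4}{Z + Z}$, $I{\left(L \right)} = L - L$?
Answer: $0$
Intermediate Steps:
$I{\left(L \right)} = 0$
$V{\left(Z \right)} = 2 Z^{2} + \frac{-4 + Z}{2 Z}$ ($V{\left(Z \right)} = \left(Z^{2} + Z^{2}\right) + \frac{-4 + Z}{2 Z} = 2 Z^{2} + \left(-4 + Z\right) \frac{1}{2 Z} = 2 Z^{2} + \frac{-4 + Z}{2 Z}$)
$Y = \frac{463}{3}$ ($Y = 2 \left(5 + \frac{-4 + 6 + 4 \cdot 6^{3}}{2 \cdot 6}\right) = 2 \left(5 + \frac{1}{2} \cdot \frac{1}{6} \left(-4 + 6 + 4 \cdot 216\right)\right) = 2 \left(5 + \frac{1}{2} \cdot \frac{1}{6} \left(-4 + 6 + 864\right)\right) = 2 \left(5 + \frac{1}{2} \cdot \frac{1}{6} \cdot 866\right) = 2 \left(5 + \frac{433}{6}\right) = 2 \cdot \frac{463}{6} = \frac{463}{3} \approx 154.33$)
$I{\left(3 \right)} \left(Y - 35\right) = 0 \left(\frac{463}{3} - 35\right) = 0 \cdot \frac{358}{3} = 0$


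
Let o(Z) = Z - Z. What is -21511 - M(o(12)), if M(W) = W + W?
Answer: -21511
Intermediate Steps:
o(Z) = 0
M(W) = 2*W
-21511 - M(o(12)) = -21511 - 2*0 = -21511 - 1*0 = -21511 + 0 = -21511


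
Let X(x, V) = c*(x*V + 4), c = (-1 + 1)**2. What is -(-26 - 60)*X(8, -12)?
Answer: 0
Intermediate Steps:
c = 0 (c = 0**2 = 0)
X(x, V) = 0 (X(x, V) = 0*(x*V + 4) = 0*(V*x + 4) = 0*(4 + V*x) = 0)
-(-26 - 60)*X(8, -12) = -(-26 - 60)*0 = -(-86)*0 = -1*0 = 0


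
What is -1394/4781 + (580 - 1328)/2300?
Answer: -1695597/2749075 ≈ -0.61679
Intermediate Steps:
-1394/4781 + (580 - 1328)/2300 = -1394*1/4781 - 748*1/2300 = -1394/4781 - 187/575 = -1695597/2749075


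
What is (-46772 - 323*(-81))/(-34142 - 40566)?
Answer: 20609/74708 ≈ 0.27586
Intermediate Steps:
(-46772 - 323*(-81))/(-34142 - 40566) = (-46772 + 26163)/(-74708) = -20609*(-1/74708) = 20609/74708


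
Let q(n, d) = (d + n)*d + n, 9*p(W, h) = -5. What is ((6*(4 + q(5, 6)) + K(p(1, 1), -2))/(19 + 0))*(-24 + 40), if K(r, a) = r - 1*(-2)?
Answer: 65008/171 ≈ 380.16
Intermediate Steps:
p(W, h) = -5/9 (p(W, h) = (⅑)*(-5) = -5/9)
K(r, a) = 2 + r (K(r, a) = r + 2 = 2 + r)
q(n, d) = n + d*(d + n) (q(n, d) = d*(d + n) + n = n + d*(d + n))
((6*(4 + q(5, 6)) + K(p(1, 1), -2))/(19 + 0))*(-24 + 40) = ((6*(4 + (5 + 6² + 6*5)) + (2 - 5/9))/(19 + 0))*(-24 + 40) = ((6*(4 + (5 + 36 + 30)) + 13/9)/19)*16 = ((6*(4 + 71) + 13/9)*(1/19))*16 = ((6*75 + 13/9)*(1/19))*16 = ((450 + 13/9)*(1/19))*16 = ((4063/9)*(1/19))*16 = (4063/171)*16 = 65008/171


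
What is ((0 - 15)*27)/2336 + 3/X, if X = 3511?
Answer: -1414947/8201696 ≈ -0.17252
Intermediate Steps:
((0 - 15)*27)/2336 + 3/X = ((0 - 15)*27)/2336 + 3/3511 = -15*27*(1/2336) + 3*(1/3511) = -405*1/2336 + 3/3511 = -405/2336 + 3/3511 = -1414947/8201696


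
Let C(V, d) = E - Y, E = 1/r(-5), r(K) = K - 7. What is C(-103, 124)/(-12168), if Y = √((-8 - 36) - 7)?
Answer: 1/146016 + I*√51/12168 ≈ 6.8486e-6 + 0.0005869*I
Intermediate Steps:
r(K) = -7 + K
Y = I*√51 (Y = √(-44 - 7) = √(-51) = I*√51 ≈ 7.1414*I)
E = -1/12 (E = 1/(-7 - 5) = 1/(-12) = -1/12 ≈ -0.083333)
C(V, d) = -1/12 - I*√51
C(-103, 124)/(-12168) = (-1/12 - I*√51)/(-12168) = (-1/12 - I*√51)*(-1/12168) = 1/146016 + I*√51/12168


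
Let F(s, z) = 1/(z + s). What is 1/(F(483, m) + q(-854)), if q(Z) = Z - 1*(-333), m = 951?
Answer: -1434/747113 ≈ -0.0019194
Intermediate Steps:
F(s, z) = 1/(s + z)
q(Z) = 333 + Z (q(Z) = Z + 333 = 333 + Z)
1/(F(483, m) + q(-854)) = 1/(1/(483 + 951) + (333 - 854)) = 1/(1/1434 - 521) = 1/(-747113/1434) = -1434/747113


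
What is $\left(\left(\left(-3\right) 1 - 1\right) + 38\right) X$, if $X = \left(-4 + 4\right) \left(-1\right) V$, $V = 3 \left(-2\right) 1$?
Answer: $0$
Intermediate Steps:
$V = -6$ ($V = \left(-6\right) 1 = -6$)
$X = 0$ ($X = \left(-4 + 4\right) \left(-1\right) \left(-6\right) = 0 \left(-1\right) \left(-6\right) = 0 \left(-6\right) = 0$)
$\left(\left(\left(-3\right) 1 - 1\right) + 38\right) X = \left(\left(\left(-3\right) 1 - 1\right) + 38\right) 0 = \left(\left(-3 - 1\right) + 38\right) 0 = \left(-4 + 38\right) 0 = 34 \cdot 0 = 0$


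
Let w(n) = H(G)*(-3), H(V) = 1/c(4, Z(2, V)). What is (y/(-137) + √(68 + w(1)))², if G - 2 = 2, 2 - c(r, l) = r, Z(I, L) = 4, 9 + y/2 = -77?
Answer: 2668059/37538 + 172*√278/137 ≈ 92.009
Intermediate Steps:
y = -172 (y = -18 + 2*(-77) = -18 - 154 = -172)
c(r, l) = 2 - r
G = 4 (G = 2 + 2 = 4)
H(V) = -½ (H(V) = 1/(2 - 1*4) = 1/(2 - 4) = 1/(-2) = -½)
w(n) = 3/2 (w(n) = -½*(-3) = 3/2)
(y/(-137) + √(68 + w(1)))² = (-172/(-137) + √(68 + 3/2))² = (-172*(-1/137) + √(139/2))² = (172/137 + √278/2)²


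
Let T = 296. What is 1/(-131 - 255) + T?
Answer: 114255/386 ≈ 296.00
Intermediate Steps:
1/(-131 - 255) + T = 1/(-131 - 255) + 296 = 1/(-386) + 296 = -1/386 + 296 = 114255/386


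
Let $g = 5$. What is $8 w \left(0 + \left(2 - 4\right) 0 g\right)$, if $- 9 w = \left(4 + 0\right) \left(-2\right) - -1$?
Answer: $0$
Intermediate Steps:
$w = \frac{7}{9}$ ($w = - \frac{\left(4 + 0\right) \left(-2\right) - -1}{9} = - \frac{4 \left(-2\right) + 1}{9} = - \frac{-8 + 1}{9} = \left(- \frac{1}{9}\right) \left(-7\right) = \frac{7}{9} \approx 0.77778$)
$8 w \left(0 + \left(2 - 4\right) 0 g\right) = 8 \cdot \frac{7}{9} \left(0 + \left(2 - 4\right) 0 \cdot 5\right) = \frac{56 \left(0 + \left(-2\right) 0 \cdot 5\right)}{9} = \frac{56 \left(0 + 0 \cdot 5\right)}{9} = \frac{56 \left(0 + 0\right)}{9} = \frac{56}{9} \cdot 0 = 0$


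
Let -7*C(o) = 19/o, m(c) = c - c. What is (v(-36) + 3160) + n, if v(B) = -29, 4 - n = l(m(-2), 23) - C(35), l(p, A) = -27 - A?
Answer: 780306/245 ≈ 3184.9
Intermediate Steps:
m(c) = 0
C(o) = -19/(7*o)
n = 13211/245 (n = 4 - ((-27 - 1*23) - (-19)/(7*35)) = 4 - ((-27 - 23) - (-19)/(7*35)) = 4 - (-50 - 1*(-19/245)) = 4 - (-50 + 19/245) = 4 - 1*(-12231/245) = 4 + 12231/245 = 13211/245 ≈ 53.922)
(v(-36) + 3160) + n = (-29 + 3160) + 13211/245 = 3131 + 13211/245 = 780306/245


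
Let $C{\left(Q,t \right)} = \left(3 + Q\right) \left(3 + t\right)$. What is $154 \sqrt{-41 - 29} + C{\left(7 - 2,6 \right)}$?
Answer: $72 + 154 i \sqrt{70} \approx 72.0 + 1288.5 i$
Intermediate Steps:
$154 \sqrt{-41 - 29} + C{\left(7 - 2,6 \right)} = 154 \sqrt{-41 - 29} + \left(9 + 3 \left(7 - 2\right) + 3 \cdot 6 + \left(7 - 2\right) 6\right) = 154 \sqrt{-70} + \left(9 + 3 \cdot 5 + 18 + 5 \cdot 6\right) = 154 i \sqrt{70} + \left(9 + 15 + 18 + 30\right) = 154 i \sqrt{70} + 72 = 72 + 154 i \sqrt{70}$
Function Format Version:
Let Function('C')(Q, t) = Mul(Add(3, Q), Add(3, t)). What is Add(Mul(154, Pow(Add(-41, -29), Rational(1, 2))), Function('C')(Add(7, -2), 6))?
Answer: Add(72, Mul(154, I, Pow(70, Rational(1, 2)))) ≈ Add(72.000, Mul(1288.5, I))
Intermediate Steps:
Add(Mul(154, Pow(Add(-41, -29), Rational(1, 2))), Function('C')(Add(7, -2), 6)) = Add(Mul(154, Pow(Add(-41, -29), Rational(1, 2))), Add(9, Mul(3, Add(7, -2)), Mul(3, 6), Mul(Add(7, -2), 6))) = Add(Mul(154, Pow(-70, Rational(1, 2))), Add(9, Mul(3, 5), 18, Mul(5, 6))) = Add(Mul(154, Mul(I, Pow(70, Rational(1, 2)))), Add(9, 15, 18, 30)) = Add(Mul(154, I, Pow(70, Rational(1, 2))), 72) = Add(72, Mul(154, I, Pow(70, Rational(1, 2))))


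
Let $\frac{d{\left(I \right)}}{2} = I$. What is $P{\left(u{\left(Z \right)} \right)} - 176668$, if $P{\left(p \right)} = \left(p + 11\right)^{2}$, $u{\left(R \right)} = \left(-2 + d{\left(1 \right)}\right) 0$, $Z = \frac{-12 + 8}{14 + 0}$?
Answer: $-176547$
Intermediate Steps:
$Z = - \frac{2}{7}$ ($Z = - \frac{4}{14} = \left(-4\right) \frac{1}{14} = - \frac{2}{7} \approx -0.28571$)
$d{\left(I \right)} = 2 I$
$u{\left(R \right)} = 0$ ($u{\left(R \right)} = \left(-2 + 2 \cdot 1\right) 0 = \left(-2 + 2\right) 0 = 0 \cdot 0 = 0$)
$P{\left(p \right)} = \left(11 + p\right)^{2}$
$P{\left(u{\left(Z \right)} \right)} - 176668 = \left(11 + 0\right)^{2} - 176668 = 11^{2} - 176668 = 121 - 176668 = -176547$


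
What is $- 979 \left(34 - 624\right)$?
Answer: $577610$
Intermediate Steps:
$- 979 \left(34 - 624\right) = \left(-979\right) \left(-590\right) = 577610$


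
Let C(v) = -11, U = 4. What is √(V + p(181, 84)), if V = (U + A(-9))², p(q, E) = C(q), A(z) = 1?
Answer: √14 ≈ 3.7417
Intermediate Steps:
p(q, E) = -11
V = 25 (V = (4 + 1)² = 5² = 25)
√(V + p(181, 84)) = √(25 - 11) = √14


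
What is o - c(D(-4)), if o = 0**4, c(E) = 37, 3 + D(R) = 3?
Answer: -37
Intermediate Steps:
D(R) = 0 (D(R) = -3 + 3 = 0)
o = 0
o - c(D(-4)) = 0 - 1*37 = 0 - 37 = -37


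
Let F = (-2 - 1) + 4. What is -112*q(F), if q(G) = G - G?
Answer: 0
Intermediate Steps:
F = 1 (F = -3 + 4 = 1)
q(G) = 0
-112*q(F) = -112*0 = 0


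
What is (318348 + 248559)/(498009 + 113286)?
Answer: 188969/203765 ≈ 0.92739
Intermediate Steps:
(318348 + 248559)/(498009 + 113286) = 566907/611295 = 566907*(1/611295) = 188969/203765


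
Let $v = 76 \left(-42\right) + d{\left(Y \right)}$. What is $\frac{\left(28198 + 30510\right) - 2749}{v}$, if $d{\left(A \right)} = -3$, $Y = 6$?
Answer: $- \frac{18653}{1065} \approx -17.515$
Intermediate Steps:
$v = -3195$ ($v = 76 \left(-42\right) - 3 = -3192 - 3 = -3195$)
$\frac{\left(28198 + 30510\right) - 2749}{v} = \frac{\left(28198 + 30510\right) - 2749}{-3195} = \left(58708 - 2749\right) \left(- \frac{1}{3195}\right) = 55959 \left(- \frac{1}{3195}\right) = - \frac{18653}{1065}$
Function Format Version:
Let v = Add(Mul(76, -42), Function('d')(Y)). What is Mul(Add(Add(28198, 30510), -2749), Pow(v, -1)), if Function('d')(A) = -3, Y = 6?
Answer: Rational(-18653, 1065) ≈ -17.515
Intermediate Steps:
v = -3195 (v = Add(Mul(76, -42), -3) = Add(-3192, -3) = -3195)
Mul(Add(Add(28198, 30510), -2749), Pow(v, -1)) = Mul(Add(Add(28198, 30510), -2749), Pow(-3195, -1)) = Mul(Add(58708, -2749), Rational(-1, 3195)) = Mul(55959, Rational(-1, 3195)) = Rational(-18653, 1065)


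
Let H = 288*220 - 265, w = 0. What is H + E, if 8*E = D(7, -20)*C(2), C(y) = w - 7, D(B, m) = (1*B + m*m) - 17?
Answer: 251015/4 ≈ 62754.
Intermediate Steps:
D(B, m) = -17 + B + m² (D(B, m) = (B + m²) - 17 = -17 + B + m²)
C(y) = -7 (C(y) = 0 - 7 = -7)
E = -1365/4 (E = ((-17 + 7 + (-20)²)*(-7))/8 = ((-17 + 7 + 400)*(-7))/8 = (390*(-7))/8 = (⅛)*(-2730) = -1365/4 ≈ -341.25)
H = 63095 (H = 63360 - 265 = 63095)
H + E = 63095 - 1365/4 = 251015/4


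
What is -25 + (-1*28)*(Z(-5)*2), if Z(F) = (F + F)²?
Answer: -5625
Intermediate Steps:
Z(F) = 4*F² (Z(F) = (2*F)² = 4*F²)
-25 + (-1*28)*(Z(-5)*2) = -25 + (-1*28)*((4*(-5)²)*2) = -25 - 28*4*25*2 = -25 - 2800*2 = -25 - 28*200 = -25 - 5600 = -5625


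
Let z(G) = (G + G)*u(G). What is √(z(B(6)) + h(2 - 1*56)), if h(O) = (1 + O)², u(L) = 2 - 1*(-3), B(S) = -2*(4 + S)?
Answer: √2609 ≈ 51.078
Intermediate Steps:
B(S) = -8 - 2*S
u(L) = 5 (u(L) = 2 + 3 = 5)
z(G) = 10*G (z(G) = (G + G)*5 = (2*G)*5 = 10*G)
√(z(B(6)) + h(2 - 1*56)) = √(10*(-8 - 2*6) + (1 + (2 - 1*56))²) = √(10*(-8 - 12) + (1 + (2 - 56))²) = √(10*(-20) + (1 - 54)²) = √(-200 + (-53)²) = √(-200 + 2809) = √2609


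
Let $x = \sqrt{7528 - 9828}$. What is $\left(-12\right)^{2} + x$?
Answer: $144 + 10 i \sqrt{23} \approx 144.0 + 47.958 i$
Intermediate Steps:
$x = 10 i \sqrt{23}$ ($x = \sqrt{-2300} = 10 i \sqrt{23} \approx 47.958 i$)
$\left(-12\right)^{2} + x = \left(-12\right)^{2} + 10 i \sqrt{23} = 144 + 10 i \sqrt{23}$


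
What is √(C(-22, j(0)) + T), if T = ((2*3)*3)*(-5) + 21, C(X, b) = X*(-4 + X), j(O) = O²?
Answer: √503 ≈ 22.428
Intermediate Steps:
T = -69 (T = (6*3)*(-5) + 21 = 18*(-5) + 21 = -90 + 21 = -69)
√(C(-22, j(0)) + T) = √(-22*(-4 - 22) - 69) = √(-22*(-26) - 69) = √(572 - 69) = √503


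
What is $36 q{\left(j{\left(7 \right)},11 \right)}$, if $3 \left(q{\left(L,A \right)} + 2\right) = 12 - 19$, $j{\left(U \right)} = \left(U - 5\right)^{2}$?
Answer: $-156$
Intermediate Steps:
$j{\left(U \right)} = \left(-5 + U\right)^{2}$
$q{\left(L,A \right)} = - \frac{13}{3}$ ($q{\left(L,A \right)} = -2 + \frac{12 - 19}{3} = -2 + \frac{1}{3} \left(-7\right) = -2 - \frac{7}{3} = - \frac{13}{3}$)
$36 q{\left(j{\left(7 \right)},11 \right)} = 36 \left(- \frac{13}{3}\right) = -156$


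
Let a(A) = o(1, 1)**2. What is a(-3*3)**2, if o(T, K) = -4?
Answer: 256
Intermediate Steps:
a(A) = 16 (a(A) = (-4)**2 = 16)
a(-3*3)**2 = 16**2 = 256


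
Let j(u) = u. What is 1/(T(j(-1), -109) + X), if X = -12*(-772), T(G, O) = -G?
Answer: 1/9265 ≈ 0.00010793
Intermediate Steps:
X = 9264
1/(T(j(-1), -109) + X) = 1/(-1*(-1) + 9264) = 1/(1 + 9264) = 1/9265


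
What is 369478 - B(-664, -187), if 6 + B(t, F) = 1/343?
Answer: 126733011/343 ≈ 3.6948e+5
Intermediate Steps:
B(t, F) = -2057/343 (B(t, F) = -6 + 1/343 = -2057/343)
369478 - B(-664, -187) = 369478 - 1*(-2057/343) = 369478 + 2057/343 = 126733011/343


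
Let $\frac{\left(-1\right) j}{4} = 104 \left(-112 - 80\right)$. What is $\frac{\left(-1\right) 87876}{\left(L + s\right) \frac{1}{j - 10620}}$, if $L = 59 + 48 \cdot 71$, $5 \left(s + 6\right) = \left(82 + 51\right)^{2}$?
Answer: $- \frac{15213971880}{17497} \approx -8.6952 \cdot 10^{5}$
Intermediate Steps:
$j = 79872$ ($j = - 4 \cdot 104 \left(-112 - 80\right) = - 4 \cdot 104 \left(-192\right) = \left(-4\right) \left(-19968\right) = 79872$)
$s = \frac{17659}{5}$ ($s = -6 + \frac{\left(82 + 51\right)^{2}}{5} = -6 + \frac{133^{2}}{5} = -6 + \frac{1}{5} \cdot 17689 = -6 + \frac{17689}{5} = \frac{17659}{5} \approx 3531.8$)
$L = 3467$ ($L = 59 + 3408 = 3467$)
$\frac{\left(-1\right) 87876}{\left(L + s\right) \frac{1}{j - 10620}} = \frac{\left(-1\right) 87876}{\left(3467 + \frac{17659}{5}\right) \frac{1}{79872 - 10620}} = - \frac{87876}{\frac{34994}{5} \cdot \frac{1}{69252}} = - \frac{87876}{\frac{17497}{173130}} = \left(-87876\right) \frac{173130}{17497} = - \frac{15213971880}{17497}$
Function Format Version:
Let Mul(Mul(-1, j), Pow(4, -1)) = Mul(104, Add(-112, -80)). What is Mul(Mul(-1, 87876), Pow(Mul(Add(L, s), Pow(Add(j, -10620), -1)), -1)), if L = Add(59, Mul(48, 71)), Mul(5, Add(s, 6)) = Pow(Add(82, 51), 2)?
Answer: Rational(-15213971880, 17497) ≈ -8.6952e+5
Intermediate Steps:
j = 79872 (j = Mul(-4, Mul(104, Add(-112, -80))) = Mul(-4, Mul(104, -192)) = Mul(-4, -19968) = 79872)
s = Rational(17659, 5) (s = Add(-6, Mul(Rational(1, 5), Pow(Add(82, 51), 2))) = Add(-6, Mul(Rational(1, 5), Pow(133, 2))) = Add(-6, Mul(Rational(1, 5), 17689)) = Add(-6, Rational(17689, 5)) = Rational(17659, 5) ≈ 3531.8)
L = 3467 (L = Add(59, 3408) = 3467)
Mul(Mul(-1, 87876), Pow(Mul(Add(L, s), Pow(Add(j, -10620), -1)), -1)) = Mul(Mul(-1, 87876), Pow(Mul(Add(3467, Rational(17659, 5)), Pow(Add(79872, -10620), -1)), -1)) = Mul(-87876, Pow(Mul(Rational(34994, 5), Pow(69252, -1)), -1)) = Mul(-87876, Pow(Mul(Rational(34994, 5), Rational(1, 69252)), -1)) = Mul(-87876, Pow(Rational(17497, 173130), -1)) = Mul(-87876, Rational(173130, 17497)) = Rational(-15213971880, 17497)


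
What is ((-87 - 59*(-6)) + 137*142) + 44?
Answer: 19765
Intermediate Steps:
((-87 - 59*(-6)) + 137*142) + 44 = ((-87 + 354) + 19454) + 44 = (267 + 19454) + 44 = 19721 + 44 = 19765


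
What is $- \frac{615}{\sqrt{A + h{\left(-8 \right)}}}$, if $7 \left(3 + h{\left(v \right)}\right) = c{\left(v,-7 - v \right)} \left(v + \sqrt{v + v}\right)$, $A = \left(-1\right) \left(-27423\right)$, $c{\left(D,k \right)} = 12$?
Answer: $- \frac{205 \sqrt{21}}{2 \sqrt{15987 + 4 i}} \approx -3.7149 + 0.00046474 i$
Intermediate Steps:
$A = 27423$
$h{\left(v \right)} = -3 + \frac{12 v}{7} + \frac{12 \sqrt{2} \sqrt{v}}{7}$ ($h{\left(v \right)} = -3 + \frac{12 \left(v + \sqrt{v + v}\right)}{7} = -3 + \frac{12 \left(v + \sqrt{2 v}\right)}{7} = -3 + \frac{12 \left(v + \sqrt{2} \sqrt{v}\right)}{7} = -3 + \frac{12 v + 12 \sqrt{2} \sqrt{v}}{7} = -3 + \left(\frac{12 v}{7} + \frac{12 \sqrt{2} \sqrt{v}}{7}\right) = -3 + \frac{12 v}{7} + \frac{12 \sqrt{2} \sqrt{v}}{7}$)
$- \frac{615}{\sqrt{A + h{\left(-8 \right)}}} = - \frac{615}{\sqrt{27423 + \left(-3 + \frac{12}{7} \left(-8\right) + \frac{12 \sqrt{2} \sqrt{-8}}{7}\right)}} = - \frac{615}{\sqrt{27423 - \left(\frac{117}{7} - \frac{12 \sqrt{2} \cdot 2 i \sqrt{2}}{7}\right)}} = - \frac{615}{\sqrt{27423 - \left(\frac{117}{7} - \frac{48 i}{7}\right)}} = - \frac{615}{\sqrt{\frac{191844}{7} + \frac{48 i}{7}}}$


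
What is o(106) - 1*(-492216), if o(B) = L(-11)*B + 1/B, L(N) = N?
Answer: 52051301/106 ≈ 4.9105e+5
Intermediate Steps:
o(B) = 1/B - 11*B (o(B) = -11*B + 1/B = 1/B - 11*B)
o(106) - 1*(-492216) = (1/106 - 11*106) - 1*(-492216) = (1/106 - 1166) + 492216 = -123595/106 + 492216 = 52051301/106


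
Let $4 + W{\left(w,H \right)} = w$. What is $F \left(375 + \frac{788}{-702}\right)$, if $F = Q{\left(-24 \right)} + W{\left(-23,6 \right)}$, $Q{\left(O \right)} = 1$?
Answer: $- \frac{262462}{27} \approx -9720.8$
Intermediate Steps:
$W{\left(w,H \right)} = -4 + w$
$F = -26$ ($F = 1 - 27 = -26$)
$F \left(375 + \frac{788}{-702}\right) = - 26 \left(375 + \frac{788}{-702}\right) = - 26 \left(375 + 788 \left(- \frac{1}{702}\right)\right) = - 26 \left(375 - \frac{394}{351}\right) = \left(-26\right) \frac{131231}{351} = - \frac{262462}{27}$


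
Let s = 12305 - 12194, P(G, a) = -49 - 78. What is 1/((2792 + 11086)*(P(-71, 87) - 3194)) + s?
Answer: 5115861017/46088838 ≈ 111.00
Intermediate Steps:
P(G, a) = -127
s = 111
1/((2792 + 11086)*(P(-71, 87) - 3194)) + s = 1/((2792 + 11086)*(-127 - 3194)) + 111 = 1/(13878*(-3321)) + 111 = 1/(-46088838) + 111 = -1/46088838 + 111 = 5115861017/46088838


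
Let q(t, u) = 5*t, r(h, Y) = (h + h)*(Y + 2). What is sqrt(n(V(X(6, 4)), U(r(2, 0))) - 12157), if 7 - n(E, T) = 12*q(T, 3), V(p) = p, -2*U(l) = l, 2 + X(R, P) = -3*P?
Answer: I*sqrt(11910) ≈ 109.13*I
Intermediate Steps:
X(R, P) = -2 - 3*P
r(h, Y) = 2*h*(2 + Y) (r(h, Y) = (2*h)*(2 + Y) = 2*h*(2 + Y))
U(l) = -l/2
n(E, T) = 7 - 60*T (n(E, T) = 7 - 12*5*T = 7 - 60*T)
sqrt(n(V(X(6, 4)), U(r(2, 0))) - 12157) = sqrt((7 - (-30)*2*2*(2 + 0)) - 12157) = sqrt((7 - (-30)*2*2*2) - 12157) = sqrt((7 - (-30)*8) - 12157) = sqrt((7 - 60*(-4)) - 12157) = sqrt((7 + 240) - 12157) = sqrt(247 - 12157) = sqrt(-11910) = I*sqrt(11910)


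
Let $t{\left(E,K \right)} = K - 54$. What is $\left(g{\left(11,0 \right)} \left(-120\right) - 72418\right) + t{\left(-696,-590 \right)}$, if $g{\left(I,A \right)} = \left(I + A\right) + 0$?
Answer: $-74382$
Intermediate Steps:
$t{\left(E,K \right)} = -54 + K$
$g{\left(I,A \right)} = A + I$ ($g{\left(I,A \right)} = \left(A + I\right) + 0 = A + I$)
$\left(g{\left(11,0 \right)} \left(-120\right) - 72418\right) + t{\left(-696,-590 \right)} = \left(\left(0 + 11\right) \left(-120\right) - 72418\right) - 644 = \left(11 \left(-120\right) - 72418\right) - 644 = \left(-1320 - 72418\right) - 644 = -73738 - 644 = -74382$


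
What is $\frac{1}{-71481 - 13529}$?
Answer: $- \frac{1}{85010} \approx -1.1763 \cdot 10^{-5}$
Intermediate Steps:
$\frac{1}{-71481 - 13529} = \frac{1}{-85010} = - \frac{1}{85010}$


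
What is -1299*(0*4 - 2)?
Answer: 2598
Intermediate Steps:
-1299*(0*4 - 2) = -1299*(0 - 2) = -1299*(-2) = 2598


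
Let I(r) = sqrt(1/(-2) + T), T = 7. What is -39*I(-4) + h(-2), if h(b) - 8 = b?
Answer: 6 - 39*sqrt(26)/2 ≈ -93.431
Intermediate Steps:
h(b) = 8 + b
I(r) = sqrt(26)/2 (I(r) = sqrt(1/(-2) + 7) = sqrt(-1/2 + 7) = sqrt(13/2) = sqrt(26)/2)
-39*I(-4) + h(-2) = -39*sqrt(26)/2 + (8 - 2) = -39*sqrt(26)/2 + 6 = 6 - 39*sqrt(26)/2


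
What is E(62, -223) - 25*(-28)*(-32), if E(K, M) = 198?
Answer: -22202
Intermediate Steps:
E(62, -223) - 25*(-28)*(-32) = 198 - 25*(-28)*(-32) = 198 - (-700)*(-32) = 198 - 1*22400 = 198 - 22400 = -22202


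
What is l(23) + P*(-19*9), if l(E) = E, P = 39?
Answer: -6646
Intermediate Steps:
l(23) + P*(-19*9) = 23 + 39*(-19*9) = 23 + 39*(-171) = 23 - 6669 = -6646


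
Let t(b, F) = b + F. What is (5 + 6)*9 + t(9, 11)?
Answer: 119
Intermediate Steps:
t(b, F) = F + b
(5 + 6)*9 + t(9, 11) = (5 + 6)*9 + (11 + 9) = 11*9 + 20 = 99 + 20 = 119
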